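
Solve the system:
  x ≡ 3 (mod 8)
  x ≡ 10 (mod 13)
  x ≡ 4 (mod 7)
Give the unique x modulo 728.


Moduli 8, 13, 7 are pairwise coprime; by CRT there is a unique solution modulo M = 8 · 13 · 7 = 728.
Solve pairwise, accumulating the modulus:
  Start with x ≡ 3 (mod 8).
  Combine with x ≡ 10 (mod 13): since gcd(8, 13) = 1, we get a unique residue mod 104.
    Write x = 3 + 8·t and substitute into x ≡ 10 (mod 13): 8·t ≡ 10 − 3 = 7 (mod 13).
    The inverse of 8 mod 13 is 5 (since 8·5 = 40 = 3·13 + 1), so t ≡ 5·7 = 35 ≡ 9 (mod 13).
    Then x = 3 + 8·9 = 75, valid modulo lcm(8, 13) = 104: x ≡ 75 (mod 104).
  Combine with x ≡ 4 (mod 7): since gcd(104, 7) = 1, we get a unique residue mod 728.
    Write x = 75 + 104·t and substitute into x ≡ 4 (mod 7): 104·t ≡ 4 − 75 = -71 (mod 7).
    Reduce coefficients mod 7: 6·t ≡ 6 (mod 7).
    The inverse of 6 mod 7 is 6 (since 6·6 = 36 = 5·7 + 1), so t ≡ 6·6 = 36 ≡ 1 (mod 7).
    Then x = 75 + 104·1 = 179, valid modulo lcm(104, 7) = 728: x ≡ 179 (mod 728).
Verify: 179 mod 8 = 3 ✓, 179 mod 13 = 10 ✓, 179 mod 7 = 4 ✓.

x ≡ 179 (mod 728).


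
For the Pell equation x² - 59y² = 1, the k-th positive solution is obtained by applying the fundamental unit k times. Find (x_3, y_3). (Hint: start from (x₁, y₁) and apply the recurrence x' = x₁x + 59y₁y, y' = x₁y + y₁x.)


Step 1: Find the fundamental solution (x₁, y₁) of x² - 59y² = 1.
  Expand √59 as a continued fraction. a₀ = ⌊√59⌋ = 7; iterate m_{k+1} = d_k·a_k − m_k, d_{k+1} = (59 − m_{k+1}²)/d_k, a_{k+1} = ⌊(a₀ + m_{k+1})/d_{k+1}⌋ (starting m₀ = 0, d₀ = 1), with convergents p_k = a_k·p_{k-1} + p_{k-2}, q_k = a_k·q_{k-1} + q_{k-2} (p₋₁ = 1, q₋₁ = 0):
  k = 0: a₀ = 7; p₀/q₀ = 7/1; p₀² − 59·q₀² = 49 − 59 = -10.
  k = 1: m = 7, d = 10, a = ⌊(7 + 7)/10⌋ = 1; p/q = (1·7 + 1)/(1·1 + 0) = 8/1; p² − 59·q² = 64 − 59 = 5.
  k = 2: m = 3, d = 5, a = ⌊(7 + 3)/5⌋ = 2; p/q = (2·8 + 7)/(2·1 + 1) = 23/3; p² − 59·q² = 529 − 531 = -2.
  k = 3: m = 7, d = 2, a = ⌊(7 + 7)/2⌋ = 7; p/q = (7·23 + 8)/(7·3 + 1) = 169/22; p² − 59·q² = 28561 − 28556 = 5.
  k = 4: m = 7, d = 5, a = ⌊(7 + 7)/5⌋ = 2; p/q = (2·169 + 23)/(2·22 + 3) = 361/47; p² − 59·q² = 130321 − 130331 = -10.
  k = 5: m = 3, d = 10, a = ⌊(7 + 3)/10⌋ = 1; p/q = (1·361 + 169)/(1·47 + 22) = 530/69; p² − 59·q² = 280900 − 280899 = 1.
  The first convergent with p² − 59·q² = 1 gives the fundamental solution (x₁, y₁) = (530, 69).
Step 2: Apply the recurrence (x_{n+1}, y_{n+1}) = (x₁x_n + 59y₁y_n, x₁y_n + y₁x_n) repeatedly.
  From (x_1, y_1) = (530, 69): x_2 = 530·530 + 59·69·69 = 561799; y_2 = 530·69 + 69·530 = 73140.
  From (x_2, y_2) = (561799, 73140): x_3 = 530·561799 + 59·69·73140 = 595506410; y_3 = 530·73140 + 69·561799 = 77528331.
Step 3: Verify x_3² - 59·y_3² = 354627884351088100 - 354627884351088099 = 1 (should be 1). ✓

(x_1, y_1) = (530, 69); (x_3, y_3) = (595506410, 77528331).


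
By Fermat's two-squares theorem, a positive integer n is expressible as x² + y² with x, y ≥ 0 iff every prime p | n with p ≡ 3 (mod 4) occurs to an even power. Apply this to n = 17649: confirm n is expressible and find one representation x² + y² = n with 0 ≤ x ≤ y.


Step 1: Factor n = 17649 = 3^2 · 37 · 53.
Step 2: Check the mod-4 condition on each prime factor: 3 ≡ 3 (mod 4), exponent 2 (must be even); 37 ≡ 1 (mod 4), exponent 1; 53 ≡ 1 (mod 4), exponent 1.
All primes ≡ 3 (mod 4) appear to even exponent (or don't appear), so by the two-squares theorem n IS expressible as a sum of two squares.
Step 3: Build a representation. Group n = k² · m with k = 3 and m = 37 · 53 = 1961 (a product of primes ≡ 1 (mod 4)); a representation of m scales to one of n via (k·x)² + (k·y)² = k²(x² + y²). Each prime p ≡ 1 (mod 4) is itself a sum of two squares; find a² by testing p − a² for a perfect square:
  37: 37 − 1² = 36 = 6² ⇒ 37 = 1² + 6².
  53: 53 − 1² = 52, 53 − 2² = 49 = 7² ⇒ 53 = 2² + 7².
  Combine using the Brahmagupta–Fibonacci identity (a² + b²)(c² + d²) = (ac − bd)² + (ad + bc)² = (ac + bd)² + (ad − bc)²:
  37 · 53 = 1961: from (1² + 6²)(2² + 7²), take (1·2 − 6·7, 1·7 + 6·2) = (2 − 42, 7 + 12) = (-40, 19); dropping signs (only squares matter) gives (40, 19); check 40² + 19² = 1600 + 361 = 1961 ✓.
  Scale by k = 3: (3·40, 3·19) = (120, 57).
Step 4: Order so x ≤ y and verify: 57² + 120² = 3249 + 14400 = 17649 = n. ✓

n = 17649 = 57² + 120² (one valid representation with x ≤ y).


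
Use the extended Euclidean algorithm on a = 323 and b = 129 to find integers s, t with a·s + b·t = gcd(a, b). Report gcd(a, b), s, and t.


Euclidean algorithm on (323, 129) — divide until remainder is 0:
  323 = 2 · 129 + 65
  129 = 1 · 65 + 64
  65 = 1 · 64 + 1
  64 = 64 · 1 + 0
gcd(323, 129) = 1.
Track Bezout coefficients alongside the remainders: start with r₀ = 323 = a·1 + b·0 (s = 1, t = 0) and r₁ = 129 = a·0 + b·1 (s = 0, t = 1); each new remainder r_{k+1} = r_{k-1} − q_k·r_k inherits s_{k+1} = s_{k-1} − q_k·s_k, t_{k+1} = t_{k-1} − q_k·t_k, so r_k = a·s_k + b·t_k at every step:
  q = 2: r = 65, s = 1 − 2·0 = 1, t = 0 − 2·1 = -2  (check: 323·1 + 129·(-2) = 65)
  q = 1: r = 64, s = 0 − 1·1 = -1, t = 1 − 1·(-2) = 3  (check: 323·(-1) + 129·3 = 64)
  q = 1: r = 1, s = 1 − 1·(-1) = 2, t = -2 − 1·3 = -5  (check: 323·2 + 129·(-5) = 1)
The row with r = 1 (the gcd) gives the Bezout coefficients s = 2, t = -5.
Result: 323 · (2) + 129 · (-5) = 1.

gcd(323, 129) = 1; s = 2, t = -5 (check: 323·2 + 129·(-5) = 1).


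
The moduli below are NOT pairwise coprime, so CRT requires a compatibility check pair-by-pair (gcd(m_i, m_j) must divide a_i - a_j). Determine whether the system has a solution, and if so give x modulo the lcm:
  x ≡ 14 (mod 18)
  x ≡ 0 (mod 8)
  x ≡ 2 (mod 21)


Moduli 18, 8, 21 are not pairwise coprime, so CRT works modulo lcm(m_i) when all pairwise compatibility conditions hold.
Pairwise compatibility: gcd(m_i, m_j) must divide a_i - a_j for every pair.
Merge one congruence at a time:
  Start: x ≡ 14 (mod 18).
  Combine with x ≡ 0 (mod 8): gcd(18, 8) = 2; 0 - 14 = -14, which IS divisible by 2, so compatible.
    Write x = 14 + 18·t and substitute into x ≡ 0 (mod 8): 18·t ≡ 0 − 14 = -14 (mod 8).
    Divide the congruence (and modulus) by g = 2: 9·t ≡ -7 (mod 4).
    Reduce coefficients mod 4: 1·t ≡ 1 (mod 4).
    So t ≡ 1 (mod 4).
    Then x = 14 + 18·1 = 32, valid modulo lcm(18, 8) = 72: x ≡ 32 (mod 72).
  Combine with x ≡ 2 (mod 21): gcd(72, 21) = 3; 2 - 32 = -30, which IS divisible by 3, so compatible.
    Write x = 32 + 72·t and substitute into x ≡ 2 (mod 21): 72·t ≡ 2 − 32 = -30 (mod 21).
    Divide the congruence (and modulus) by g = 3: 24·t ≡ -10 (mod 7).
    Reduce coefficients mod 7: 3·t ≡ 4 (mod 7).
    The inverse of 3 mod 7 is 5 (since 3·5 = 15 = 2·7 + 1), so t ≡ 5·4 = 20 ≡ 6 (mod 7).
    Then x = 32 + 72·6 = 464, valid modulo lcm(72, 21) = 504: x ≡ 464 (mod 504).
Verify: 464 mod 18 = 14, 464 mod 8 = 0, 464 mod 21 = 2.

x ≡ 464 (mod 504).


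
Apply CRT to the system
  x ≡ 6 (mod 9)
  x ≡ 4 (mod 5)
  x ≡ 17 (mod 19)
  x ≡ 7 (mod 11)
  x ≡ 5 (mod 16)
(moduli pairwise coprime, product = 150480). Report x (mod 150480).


Product of moduli M = 9 · 5 · 19 · 11 · 16 = 150480.
Merge one congruence at a time:
  Start: x ≡ 6 (mod 9).
  Combine with x ≡ 4 (mod 5); new modulus lcm = 45.
    Write x = 6 + 9·t and substitute into x ≡ 4 (mod 5): 9·t ≡ 4 − 6 = -2 (mod 5).
    Reduce coefficients mod 5: 4·t ≡ 3 (mod 5).
    The inverse of 4 mod 5 is 4 (since 4·4 = 16 = 3·5 + 1), so t ≡ 4·3 = 12 ≡ 2 (mod 5).
    Then x = 6 + 9·2 = 24, valid modulo lcm(9, 5) = 45: x ≡ 24 (mod 45).
  Combine with x ≡ 17 (mod 19); new modulus lcm = 855.
    Write x = 24 + 45·t and substitute into x ≡ 17 (mod 19): 45·t ≡ 17 − 24 = -7 (mod 19).
    Reduce coefficients mod 19: 7·t ≡ 12 (mod 19).
    The inverse of 7 mod 19 is 11 (since 7·11 = 77 = 4·19 + 1), so t ≡ 11·12 = 132 ≡ 18 (mod 19).
    Then x = 24 + 45·18 = 834, valid modulo lcm(45, 19) = 855: x ≡ 834 (mod 855).
  Combine with x ≡ 7 (mod 11); new modulus lcm = 9405.
    Write x = 834 + 855·t and substitute into x ≡ 7 (mod 11): 855·t ≡ 7 − 834 = -827 (mod 11).
    Reduce coefficients mod 11: 8·t ≡ 9 (mod 11).
    The inverse of 8 mod 11 is 7 (since 8·7 = 56 = 5·11 + 1), so t ≡ 7·9 = 63 ≡ 8 (mod 11).
    Then x = 834 + 855·8 = 7674, valid modulo lcm(855, 11) = 9405: x ≡ 7674 (mod 9405).
  Combine with x ≡ 5 (mod 16); new modulus lcm = 150480.
    Write x = 7674 + 9405·t and substitute into x ≡ 5 (mod 16): 9405·t ≡ 5 − 7674 = -7669 (mod 16).
    Reduce coefficients mod 16: 13·t ≡ 11 (mod 16).
    The inverse of 13 mod 16 is 5 (since 13·5 = 65 = 4·16 + 1), so t ≡ 5·11 = 55 ≡ 7 (mod 16).
    Then x = 7674 + 9405·7 = 73509, valid modulo lcm(9405, 16) = 150480: x ≡ 73509 (mod 150480).
Verify against each original: 73509 mod 9 = 6, 73509 mod 5 = 4, 73509 mod 19 = 17, 73509 mod 11 = 7, 73509 mod 16 = 5.

x ≡ 73509 (mod 150480).


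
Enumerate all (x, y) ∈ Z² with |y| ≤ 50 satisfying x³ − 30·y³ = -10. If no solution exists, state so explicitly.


The equation is x³ - 30y³ = -10. For fixed y, x³ = 30·y³ − 10, so a solution requires the RHS to be a perfect cube.
Strategy: iterate y from -50 to 50, compute RHS = 30·y³ − 10, and check whether it is a (positive or negative) perfect cube.
Check small values of y:
  y = 0: RHS = -10 is not a perfect cube.
  y = 1: RHS = 20 is not a perfect cube.
  y = -1: RHS = -40 is not a perfect cube.
  y = 2: RHS = 230 is not a perfect cube.
  y = -2: RHS = -250 is not a perfect cube.
  y = 3: RHS = 800 is not a perfect cube.
  y = -3: RHS = -820 is not a perfect cube.
Continuing the search up to |y| = 50 finds no solutions either.
No (x, y) in the scanned range satisfies the equation.

No integer solutions with |y| ≤ 50.


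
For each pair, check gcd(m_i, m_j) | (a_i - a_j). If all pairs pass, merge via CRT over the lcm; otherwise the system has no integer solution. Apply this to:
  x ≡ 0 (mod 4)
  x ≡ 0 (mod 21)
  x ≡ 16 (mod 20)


Moduli 4, 21, 20 are not pairwise coprime, so CRT works modulo lcm(m_i) when all pairwise compatibility conditions hold.
Pairwise compatibility: gcd(m_i, m_j) must divide a_i - a_j for every pair.
Merge one congruence at a time:
  Start: x ≡ 0 (mod 4).
  Combine with x ≡ 0 (mod 21): gcd(4, 21) = 1; 0 - 0 = 0, which IS divisible by 1, so compatible.
    Write x = 0 + 4·t and substitute into x ≡ 0 (mod 21): 4·t ≡ 0 − 0 = 0 (mod 21).
    The inverse of 4 mod 21 is 16 (since 4·16 = 64 = 3·21 + 1), so t ≡ 16·0 = 0 ≡ 0 (mod 21).
    Then x = 0 + 4·0 = 0, valid modulo lcm(4, 21) = 84: x ≡ 0 (mod 84).
  Combine with x ≡ 16 (mod 20): gcd(84, 20) = 4; 16 - 0 = 16, which IS divisible by 4, so compatible.
    Write x = 0 + 84·t and substitute into x ≡ 16 (mod 20): 84·t ≡ 16 − 0 = 16 (mod 20).
    Divide the congruence (and modulus) by g = 4: 21·t ≡ 4 (mod 5).
    Reduce coefficients mod 5: 1·t ≡ 4 (mod 5).
    So t ≡ 4 (mod 5).
    Then x = 0 + 84·4 = 336, valid modulo lcm(84, 20) = 420: x ≡ 336 (mod 420).
Verify: 336 mod 4 = 0, 336 mod 21 = 0, 336 mod 20 = 16.

x ≡ 336 (mod 420).


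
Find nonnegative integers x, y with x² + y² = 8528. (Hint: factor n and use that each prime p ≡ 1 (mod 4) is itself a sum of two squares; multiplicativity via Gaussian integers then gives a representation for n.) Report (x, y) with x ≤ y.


Step 1: Factor n = 8528 = 2^4 · 13 · 41.
Step 2: Check the mod-4 condition on each prime factor: 2 = 2 (special); 13 ≡ 1 (mod 4), exponent 1; 41 ≡ 1 (mod 4), exponent 1.
All primes ≡ 3 (mod 4) appear to even exponent (or don't appear), so by the two-squares theorem n IS expressible as a sum of two squares.
Step 3: Build a representation. Group n = k² · m with k = 4 and m = 13 · 41 = 533 (a product of primes ≡ 1 (mod 4)); a representation of m scales to one of n via (k·x)² + (k·y)² = k²(x² + y²). Each prime p ≡ 1 (mod 4) is itself a sum of two squares; find a² by testing p − a² for a perfect square:
  13: 13 − 1² = 12, 13 − 2² = 9 = 3² ⇒ 13 = 2² + 3².
  41: 41 − 1² = 40, 41 − 2² = 37, 41 − 3² = 32, 41 − 4² = 25 = 5² ⇒ 41 = 4² + 5².
  Combine using the Brahmagupta–Fibonacci identity (a² + b²)(c² + d²) = (ac − bd)² + (ad + bc)² = (ac + bd)² + (ad − bc)²:
  13 · 41 = 533: from (2² + 3²)(4² + 5²), take (2·4 − 3·5, 2·5 + 3·4) = (8 − 15, 10 + 12) = (-7, 22); dropping signs (only squares matter) gives (7, 22); check 7² + 22² = 49 + 484 = 533 ✓.
  Scale by k = 4: (4·7, 4·22) = (28, 88).
Step 4: Order so x ≤ y and verify: 28² + 88² = 784 + 7744 = 8528 = n. ✓

n = 8528 = 28² + 88² (one valid representation with x ≤ y).


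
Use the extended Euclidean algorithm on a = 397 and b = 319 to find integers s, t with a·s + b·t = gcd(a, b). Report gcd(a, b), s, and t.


Euclidean algorithm on (397, 319) — divide until remainder is 0:
  397 = 1 · 319 + 78
  319 = 4 · 78 + 7
  78 = 11 · 7 + 1
  7 = 7 · 1 + 0
gcd(397, 319) = 1.
Track Bezout coefficients alongside the remainders: start with r₀ = 397 = a·1 + b·0 (s = 1, t = 0) and r₁ = 319 = a·0 + b·1 (s = 0, t = 1); each new remainder r_{k+1} = r_{k-1} − q_k·r_k inherits s_{k+1} = s_{k-1} − q_k·s_k, t_{k+1} = t_{k-1} − q_k·t_k, so r_k = a·s_k + b·t_k at every step:
  q = 1: r = 78, s = 1 − 1·0 = 1, t = 0 − 1·1 = -1  (check: 397·1 + 319·(-1) = 78)
  q = 4: r = 7, s = 0 − 4·1 = -4, t = 1 − 4·(-1) = 5  (check: 397·(-4) + 319·5 = 7)
  q = 11: r = 1, s = 1 − 11·(-4) = 45, t = -1 − 11·5 = -56  (check: 397·45 + 319·(-56) = 1)
The row with r = 1 (the gcd) gives the Bezout coefficients s = 45, t = -56.
Result: 397 · (45) + 319 · (-56) = 1.

gcd(397, 319) = 1; s = 45, t = -56 (check: 397·45 + 319·(-56) = 1).


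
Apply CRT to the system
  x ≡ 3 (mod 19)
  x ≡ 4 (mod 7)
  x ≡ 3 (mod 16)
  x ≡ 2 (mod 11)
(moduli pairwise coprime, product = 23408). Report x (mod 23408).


Product of moduli M = 19 · 7 · 16 · 11 = 23408.
Merge one congruence at a time:
  Start: x ≡ 3 (mod 19).
  Combine with x ≡ 4 (mod 7); new modulus lcm = 133.
    Write x = 3 + 19·t and substitute into x ≡ 4 (mod 7): 19·t ≡ 4 − 3 = 1 (mod 7).
    Reduce coefficients mod 7: 5·t ≡ 1 (mod 7).
    The inverse of 5 mod 7 is 3 (since 5·3 = 15 = 2·7 + 1), so t ≡ 3·1 = 3 ≡ 3 (mod 7).
    Then x = 3 + 19·3 = 60, valid modulo lcm(19, 7) = 133: x ≡ 60 (mod 133).
  Combine with x ≡ 3 (mod 16); new modulus lcm = 2128.
    Write x = 60 + 133·t and substitute into x ≡ 3 (mod 16): 133·t ≡ 3 − 60 = -57 (mod 16).
    Reduce coefficients mod 16: 5·t ≡ 7 (mod 16).
    The inverse of 5 mod 16 is 13 (since 5·13 = 65 = 4·16 + 1), so t ≡ 13·7 = 91 ≡ 11 (mod 16).
    Then x = 60 + 133·11 = 1523, valid modulo lcm(133, 16) = 2128: x ≡ 1523 (mod 2128).
  Combine with x ≡ 2 (mod 11); new modulus lcm = 23408.
    Write x = 1523 + 2128·t and substitute into x ≡ 2 (mod 11): 2128·t ≡ 2 − 1523 = -1521 (mod 11).
    Reduce coefficients mod 11: 5·t ≡ 8 (mod 11).
    The inverse of 5 mod 11 is 9 (since 5·9 = 45 = 4·11 + 1), so t ≡ 9·8 = 72 ≡ 6 (mod 11).
    Then x = 1523 + 2128·6 = 14291, valid modulo lcm(2128, 11) = 23408: x ≡ 14291 (mod 23408).
Verify against each original: 14291 mod 19 = 3, 14291 mod 7 = 4, 14291 mod 16 = 3, 14291 mod 11 = 2.

x ≡ 14291 (mod 23408).


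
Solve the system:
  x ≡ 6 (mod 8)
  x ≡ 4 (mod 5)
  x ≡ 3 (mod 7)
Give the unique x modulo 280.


Moduli 8, 5, 7 are pairwise coprime; by CRT there is a unique solution modulo M = 8 · 5 · 7 = 280.
Solve pairwise, accumulating the modulus:
  Start with x ≡ 6 (mod 8).
  Combine with x ≡ 4 (mod 5): since gcd(8, 5) = 1, we get a unique residue mod 40.
    Write x = 6 + 8·t and substitute into x ≡ 4 (mod 5): 8·t ≡ 4 − 6 = -2 (mod 5).
    Reduce coefficients mod 5: 3·t ≡ 3 (mod 5).
    The inverse of 3 mod 5 is 2 (since 3·2 = 6 = 1·5 + 1), so t ≡ 2·3 = 6 ≡ 1 (mod 5).
    Then x = 6 + 8·1 = 14, valid modulo lcm(8, 5) = 40: x ≡ 14 (mod 40).
  Combine with x ≡ 3 (mod 7): since gcd(40, 7) = 1, we get a unique residue mod 280.
    Write x = 14 + 40·t and substitute into x ≡ 3 (mod 7): 40·t ≡ 3 − 14 = -11 (mod 7).
    Reduce coefficients mod 7: 5·t ≡ 3 (mod 7).
    The inverse of 5 mod 7 is 3 (since 5·3 = 15 = 2·7 + 1), so t ≡ 3·3 = 9 ≡ 2 (mod 7).
    Then x = 14 + 40·2 = 94, valid modulo lcm(40, 7) = 280: x ≡ 94 (mod 280).
Verify: 94 mod 8 = 6 ✓, 94 mod 5 = 4 ✓, 94 mod 7 = 3 ✓.

x ≡ 94 (mod 280).


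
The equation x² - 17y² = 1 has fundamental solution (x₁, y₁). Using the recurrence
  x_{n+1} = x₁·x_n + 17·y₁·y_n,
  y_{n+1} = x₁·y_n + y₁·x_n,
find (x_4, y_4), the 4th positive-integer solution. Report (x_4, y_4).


Step 1: Find the fundamental solution (x₁, y₁) of x² - 17y² = 1.
  Expand √17 as a continued fraction. a₀ = ⌊√17⌋ = 4; iterate m_{k+1} = d_k·a_k − m_k, d_{k+1} = (17 − m_{k+1}²)/d_k, a_{k+1} = ⌊(a₀ + m_{k+1})/d_{k+1}⌋ (starting m₀ = 0, d₀ = 1), with convergents p_k = a_k·p_{k-1} + p_{k-2}, q_k = a_k·q_{k-1} + q_{k-2} (p₋₁ = 1, q₋₁ = 0):
  k = 0: a₀ = 4; p₀/q₀ = 4/1; p₀² − 17·q₀² = 16 − 17 = -1.
  k = 1: m = 4, d = 1, a = ⌊(4 + 4)/1⌋ = 8; p/q = (8·4 + 1)/(8·1 + 0) = 33/8; p² − 17·q² = 1089 − 1088 = 1.
  The first convergent with p² − 17·q² = 1 gives the fundamental solution (x₁, y₁) = (33, 8).
Step 2: Apply the recurrence (x_{n+1}, y_{n+1}) = (x₁x_n + 17y₁y_n, x₁y_n + y₁x_n) repeatedly.
  From (x_1, y_1) = (33, 8): x_2 = 33·33 + 17·8·8 = 2177; y_2 = 33·8 + 8·33 = 528.
  From (x_2, y_2) = (2177, 528): x_3 = 33·2177 + 17·8·528 = 143649; y_3 = 33·528 + 8·2177 = 34840.
  From (x_3, y_3) = (143649, 34840): x_4 = 33·143649 + 17·8·34840 = 9478657; y_4 = 33·34840 + 8·143649 = 2298912.
Step 3: Verify x_4² - 17·y_4² = 89844938523649 - 89844938523648 = 1 (should be 1). ✓

(x_1, y_1) = (33, 8); (x_4, y_4) = (9478657, 2298912).


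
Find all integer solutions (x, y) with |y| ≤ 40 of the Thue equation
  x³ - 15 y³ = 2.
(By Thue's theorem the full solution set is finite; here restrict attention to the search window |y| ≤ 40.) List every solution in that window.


The equation is x³ - 15y³ = 2. For fixed y, x³ = 15·y³ + 2, so a solution requires the RHS to be a perfect cube.
Strategy: iterate y from -40 to 40, compute RHS = 15·y³ + 2, and check whether it is a (positive or negative) perfect cube.
Check small values of y:
  y = 0: RHS = 2 is not a perfect cube.
  y = 1: RHS = 17 is not a perfect cube.
  y = -1: RHS = -13 is not a perfect cube.
  y = 2: RHS = 122 is not a perfect cube.
  y = -2: RHS = -118 is not a perfect cube.
  y = 3: RHS = 407 is not a perfect cube.
  y = -3: RHS = -403 is not a perfect cube.
Continuing the search up to |y| = 40 finds no solutions either.
No (x, y) in the scanned range satisfies the equation.

No integer solutions with |y| ≤ 40.


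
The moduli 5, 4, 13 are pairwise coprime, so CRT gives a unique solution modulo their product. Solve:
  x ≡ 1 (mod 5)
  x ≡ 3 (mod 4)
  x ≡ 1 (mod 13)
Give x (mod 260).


Moduli 5, 4, 13 are pairwise coprime; by CRT there is a unique solution modulo M = 5 · 4 · 13 = 260.
Solve pairwise, accumulating the modulus:
  Start with x ≡ 1 (mod 5).
  Combine with x ≡ 3 (mod 4): since gcd(5, 4) = 1, we get a unique residue mod 20.
    Write x = 1 + 5·t and substitute into x ≡ 3 (mod 4): 5·t ≡ 3 − 1 = 2 (mod 4).
    Reduce coefficients mod 4: 1·t ≡ 2 (mod 4).
    So t ≡ 2 (mod 4).
    Then x = 1 + 5·2 = 11, valid modulo lcm(5, 4) = 20: x ≡ 11 (mod 20).
  Combine with x ≡ 1 (mod 13): since gcd(20, 13) = 1, we get a unique residue mod 260.
    Write x = 11 + 20·t and substitute into x ≡ 1 (mod 13): 20·t ≡ 1 − 11 = -10 (mod 13).
    Reduce coefficients mod 13: 7·t ≡ 3 (mod 13).
    The inverse of 7 mod 13 is 2 (since 7·2 = 14 = 1·13 + 1), so t ≡ 2·3 = 6 ≡ 6 (mod 13).
    Then x = 11 + 20·6 = 131, valid modulo lcm(20, 13) = 260: x ≡ 131 (mod 260).
Verify: 131 mod 5 = 1 ✓, 131 mod 4 = 3 ✓, 131 mod 13 = 1 ✓.

x ≡ 131 (mod 260).


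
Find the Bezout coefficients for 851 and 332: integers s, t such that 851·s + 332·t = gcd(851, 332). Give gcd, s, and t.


Euclidean algorithm on (851, 332) — divide until remainder is 0:
  851 = 2 · 332 + 187
  332 = 1 · 187 + 145
  187 = 1 · 145 + 42
  145 = 3 · 42 + 19
  42 = 2 · 19 + 4
  19 = 4 · 4 + 3
  4 = 1 · 3 + 1
  3 = 3 · 1 + 0
gcd(851, 332) = 1.
Track Bezout coefficients alongside the remainders: start with r₀ = 851 = a·1 + b·0 (s = 1, t = 0) and r₁ = 332 = a·0 + b·1 (s = 0, t = 1); each new remainder r_{k+1} = r_{k-1} − q_k·r_k inherits s_{k+1} = s_{k-1} − q_k·s_k, t_{k+1} = t_{k-1} − q_k·t_k, so r_k = a·s_k + b·t_k at every step:
  q = 2: r = 187, s = 1 − 2·0 = 1, t = 0 − 2·1 = -2  (check: 851·1 + 332·(-2) = 187)
  q = 1: r = 145, s = 0 − 1·1 = -1, t = 1 − 1·(-2) = 3  (check: 851·(-1) + 332·3 = 145)
  q = 1: r = 42, s = 1 − 1·(-1) = 2, t = -2 − 1·3 = -5  (check: 851·2 + 332·(-5) = 42)
  q = 3: r = 19, s = -1 − 3·2 = -7, t = 3 − 3·(-5) = 18  (check: 851·(-7) + 332·18 = 19)
  q = 2: r = 4, s = 2 − 2·(-7) = 16, t = -5 − 2·18 = -41  (check: 851·16 + 332·(-41) = 4)
  q = 4: r = 3, s = -7 − 4·16 = -71, t = 18 − 4·(-41) = 182  (check: 851·(-71) + 332·182 = 3)
  q = 1: r = 1, s = 16 − 1·(-71) = 87, t = -41 − 1·182 = -223  (check: 851·87 + 332·(-223) = 1)
The row with r = 1 (the gcd) gives the Bezout coefficients s = 87, t = -223.
Result: 851 · (87) + 332 · (-223) = 1.

gcd(851, 332) = 1; s = 87, t = -223 (check: 851·87 + 332·(-223) = 1).


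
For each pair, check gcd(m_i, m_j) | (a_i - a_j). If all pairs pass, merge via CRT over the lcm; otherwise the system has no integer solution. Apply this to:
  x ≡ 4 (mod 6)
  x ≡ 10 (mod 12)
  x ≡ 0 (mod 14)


Moduli 6, 12, 14 are not pairwise coprime, so CRT works modulo lcm(m_i) when all pairwise compatibility conditions hold.
Pairwise compatibility: gcd(m_i, m_j) must divide a_i - a_j for every pair.
Merge one congruence at a time:
  Start: x ≡ 4 (mod 6).
  Combine with x ≡ 10 (mod 12): gcd(6, 12) = 6; 10 - 4 = 6, which IS divisible by 6, so compatible.
    Write x = 4 + 6·t and substitute into x ≡ 10 (mod 12): 6·t ≡ 10 − 4 = 6 (mod 12).
    Divide the congruence (and modulus) by g = 6: 1·t ≡ 1 (mod 2).
    So t ≡ 1 (mod 2).
    Then x = 4 + 6·1 = 10, valid modulo lcm(6, 12) = 12: x ≡ 10 (mod 12).
  Combine with x ≡ 0 (mod 14): gcd(12, 14) = 2; 0 - 10 = -10, which IS divisible by 2, so compatible.
    Write x = 10 + 12·t and substitute into x ≡ 0 (mod 14): 12·t ≡ 0 − 10 = -10 (mod 14).
    Divide the congruence (and modulus) by g = 2: 6·t ≡ -5 (mod 7).
    Reduce coefficients mod 7: 6·t ≡ 2 (mod 7).
    The inverse of 6 mod 7 is 6 (since 6·6 = 36 = 5·7 + 1), so t ≡ 6·2 = 12 ≡ 5 (mod 7).
    Then x = 10 + 12·5 = 70, valid modulo lcm(12, 14) = 84: x ≡ 70 (mod 84).
Verify: 70 mod 6 = 4, 70 mod 12 = 10, 70 mod 14 = 0.

x ≡ 70 (mod 84).


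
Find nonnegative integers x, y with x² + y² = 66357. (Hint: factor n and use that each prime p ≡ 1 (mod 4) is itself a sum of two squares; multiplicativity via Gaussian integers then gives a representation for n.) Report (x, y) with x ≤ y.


Step 1: Factor n = 66357 = 3^2 · 73 · 101.
Step 2: Check the mod-4 condition on each prime factor: 3 ≡ 3 (mod 4), exponent 2 (must be even); 73 ≡ 1 (mod 4), exponent 1; 101 ≡ 1 (mod 4), exponent 1.
All primes ≡ 3 (mod 4) appear to even exponent (or don't appear), so by the two-squares theorem n IS expressible as a sum of two squares.
Step 3: Build a representation. Group n = k² · m with k = 3 and m = 73 · 101 = 7373 (a product of primes ≡ 1 (mod 4)); a representation of m scales to one of n via (k·x)² + (k·y)² = k²(x² + y²). Each prime p ≡ 1 (mod 4) is itself a sum of two squares; find a² by testing p − a² for a perfect square:
  73: 73 − 1² = 72, 73 − 2² = 69, 73 − 3² = 64 = 8² ⇒ 73 = 3² + 8².
  101: 101 − 1² = 100 = 10² ⇒ 101 = 1² + 10².
  Combine using the Brahmagupta–Fibonacci identity (a² + b²)(c² + d²) = (ac − bd)² + (ad + bc)² = (ac + bd)² + (ad − bc)²:
  73 · 101 = 7373: from (3² + 8²)(1² + 10²), take (3·1 − 8·10, 3·10 + 8·1) = (3 − 80, 30 + 8) = (-77, 38); dropping signs (only squares matter) gives (77, 38); check 77² + 38² = 5929 + 1444 = 7373 ✓.
  Scale by k = 3: (3·77, 3·38) = (231, 114).
Step 4: Order so x ≤ y and verify: 114² + 231² = 12996 + 53361 = 66357 = n. ✓

n = 66357 = 114² + 231² (one valid representation with x ≤ y).


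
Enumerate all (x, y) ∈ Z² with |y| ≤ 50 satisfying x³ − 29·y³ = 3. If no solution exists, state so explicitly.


The equation is x³ - 29y³ = 3. For fixed y, x³ = 29·y³ + 3, so a solution requires the RHS to be a perfect cube.
Strategy: iterate y from -50 to 50, compute RHS = 29·y³ + 3, and check whether it is a (positive or negative) perfect cube.
Check small values of y:
  y = 0: RHS = 3 is not a perfect cube.
  y = 1: RHS = 32 is not a perfect cube.
  y = -1: RHS = -26 is not a perfect cube.
  y = 2: RHS = 235 is not a perfect cube.
  y = -2: RHS = -229 is not a perfect cube.
  y = 3: RHS = 786 is not a perfect cube.
  y = -3: RHS = -780 is not a perfect cube.
Continuing the search up to |y| = 50 finds no solutions either.
No (x, y) in the scanned range satisfies the equation.

No integer solutions with |y| ≤ 50.


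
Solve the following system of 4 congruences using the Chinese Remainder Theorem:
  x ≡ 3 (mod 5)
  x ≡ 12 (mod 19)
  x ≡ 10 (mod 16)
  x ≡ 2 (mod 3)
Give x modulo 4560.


Product of moduli M = 5 · 19 · 16 · 3 = 4560.
Merge one congruence at a time:
  Start: x ≡ 3 (mod 5).
  Combine with x ≡ 12 (mod 19); new modulus lcm = 95.
    Write x = 3 + 5·t and substitute into x ≡ 12 (mod 19): 5·t ≡ 12 − 3 = 9 (mod 19).
    The inverse of 5 mod 19 is 4 (since 5·4 = 20 = 1·19 + 1), so t ≡ 4·9 = 36 ≡ 17 (mod 19).
    Then x = 3 + 5·17 = 88, valid modulo lcm(5, 19) = 95: x ≡ 88 (mod 95).
  Combine with x ≡ 10 (mod 16); new modulus lcm = 1520.
    Write x = 88 + 95·t and substitute into x ≡ 10 (mod 16): 95·t ≡ 10 − 88 = -78 (mod 16).
    Reduce coefficients mod 16: 15·t ≡ 2 (mod 16).
    The inverse of 15 mod 16 is 15 (since 15·15 = 225 = 14·16 + 1), so t ≡ 15·2 = 30 ≡ 14 (mod 16).
    Then x = 88 + 95·14 = 1418, valid modulo lcm(95, 16) = 1520: x ≡ 1418 (mod 1520).
  Combine with x ≡ 2 (mod 3); new modulus lcm = 4560.
    Write x = 1418 + 1520·t and substitute into x ≡ 2 (mod 3): 1520·t ≡ 2 − 1418 = -1416 (mod 3).
    Reduce coefficients mod 3: 2·t ≡ 0 (mod 3).
    The inverse of 2 mod 3 is 2 (since 2·2 = 4 = 1·3 + 1), so t ≡ 2·0 = 0 ≡ 0 (mod 3).
    Then x = 1418 + 1520·0 = 1418, valid modulo lcm(1520, 3) = 4560: x ≡ 1418 (mod 4560).
Verify against each original: 1418 mod 5 = 3, 1418 mod 19 = 12, 1418 mod 16 = 10, 1418 mod 3 = 2.

x ≡ 1418 (mod 4560).


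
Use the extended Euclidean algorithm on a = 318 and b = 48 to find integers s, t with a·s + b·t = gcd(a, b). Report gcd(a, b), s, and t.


Euclidean algorithm on (318, 48) — divide until remainder is 0:
  318 = 6 · 48 + 30
  48 = 1 · 30 + 18
  30 = 1 · 18 + 12
  18 = 1 · 12 + 6
  12 = 2 · 6 + 0
gcd(318, 48) = 6.
Track Bezout coefficients alongside the remainders: start with r₀ = 318 = a·1 + b·0 (s = 1, t = 0) and r₁ = 48 = a·0 + b·1 (s = 0, t = 1); each new remainder r_{k+1} = r_{k-1} − q_k·r_k inherits s_{k+1} = s_{k-1} − q_k·s_k, t_{k+1} = t_{k-1} − q_k·t_k, so r_k = a·s_k + b·t_k at every step:
  q = 6: r = 30, s = 1 − 6·0 = 1, t = 0 − 6·1 = -6  (check: 318·1 + 48·(-6) = 30)
  q = 1: r = 18, s = 0 − 1·1 = -1, t = 1 − 1·(-6) = 7  (check: 318·(-1) + 48·7 = 18)
  q = 1: r = 12, s = 1 − 1·(-1) = 2, t = -6 − 1·7 = -13  (check: 318·2 + 48·(-13) = 12)
  q = 1: r = 6, s = -1 − 1·2 = -3, t = 7 − 1·(-13) = 20  (check: 318·(-3) + 48·20 = 6)
The row with r = 6 (the gcd) gives the Bezout coefficients s = -3, t = 20.
Result: 318 · (-3) + 48 · (20) = 6.

gcd(318, 48) = 6; s = -3, t = 20 (check: 318·(-3) + 48·20 = 6).


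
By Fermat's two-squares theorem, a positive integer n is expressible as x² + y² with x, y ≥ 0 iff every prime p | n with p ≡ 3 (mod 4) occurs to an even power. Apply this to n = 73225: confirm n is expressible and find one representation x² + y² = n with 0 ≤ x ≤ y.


Step 1: Factor n = 73225 = 5^2 · 29 · 101.
Step 2: Check the mod-4 condition on each prime factor: 5 ≡ 1 (mod 4), exponent 2; 29 ≡ 1 (mod 4), exponent 1; 101 ≡ 1 (mod 4), exponent 1.
All primes ≡ 3 (mod 4) appear to even exponent (or don't appear), so by the two-squares theorem n IS expressible as a sum of two squares.
Step 3: Build a representation. Group n = k² · m with k = 5 and m = 29 · 101 = 2929 (a product of primes ≡ 1 (mod 4)); a representation of m scales to one of n via (k·x)² + (k·y)² = k²(x² + y²). Each prime p ≡ 1 (mod 4) is itself a sum of two squares; find a² by testing p − a² for a perfect square:
  29: 29 − 1² = 28, 29 − 2² = 25 = 5² ⇒ 29 = 2² + 5².
  101: 101 − 1² = 100 = 10² ⇒ 101 = 1² + 10².
  Combine using the Brahmagupta–Fibonacci identity (a² + b²)(c² + d²) = (ac − bd)² + (ad + bc)² = (ac + bd)² + (ad − bc)²:
  29 · 101 = 2929: from (2² + 5²)(1² + 10²), take (2·1 − 5·10, 2·10 + 5·1) = (2 − 50, 20 + 5) = (-48, 25); dropping signs (only squares matter) gives (48, 25); check 48² + 25² = 2304 + 625 = 2929 ✓.
  Scale by k = 5: (5·48, 5·25) = (240, 125).
Step 4: Order so x ≤ y and verify: 125² + 240² = 15625 + 57600 = 73225 = n. ✓

n = 73225 = 125² + 240² (one valid representation with x ≤ y).


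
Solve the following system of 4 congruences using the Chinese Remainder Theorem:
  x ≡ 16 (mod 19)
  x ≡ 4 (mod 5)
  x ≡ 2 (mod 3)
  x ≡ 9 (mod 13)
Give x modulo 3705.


Product of moduli M = 19 · 5 · 3 · 13 = 3705.
Merge one congruence at a time:
  Start: x ≡ 16 (mod 19).
  Combine with x ≡ 4 (mod 5); new modulus lcm = 95.
    Write x = 16 + 19·t and substitute into x ≡ 4 (mod 5): 19·t ≡ 4 − 16 = -12 (mod 5).
    Reduce coefficients mod 5: 4·t ≡ 3 (mod 5).
    The inverse of 4 mod 5 is 4 (since 4·4 = 16 = 3·5 + 1), so t ≡ 4·3 = 12 ≡ 2 (mod 5).
    Then x = 16 + 19·2 = 54, valid modulo lcm(19, 5) = 95: x ≡ 54 (mod 95).
  Combine with x ≡ 2 (mod 3); new modulus lcm = 285.
    Write x = 54 + 95·t and substitute into x ≡ 2 (mod 3): 95·t ≡ 2 − 54 = -52 (mod 3).
    Reduce coefficients mod 3: 2·t ≡ 2 (mod 3).
    The inverse of 2 mod 3 is 2 (since 2·2 = 4 = 1·3 + 1), so t ≡ 2·2 = 4 ≡ 1 (mod 3).
    Then x = 54 + 95·1 = 149, valid modulo lcm(95, 3) = 285: x ≡ 149 (mod 285).
  Combine with x ≡ 9 (mod 13); new modulus lcm = 3705.
    Write x = 149 + 285·t and substitute into x ≡ 9 (mod 13): 285·t ≡ 9 − 149 = -140 (mod 13).
    Reduce coefficients mod 13: 12·t ≡ 3 (mod 13).
    The inverse of 12 mod 13 is 12 (since 12·12 = 144 = 11·13 + 1), so t ≡ 12·3 = 36 ≡ 10 (mod 13).
    Then x = 149 + 285·10 = 2999, valid modulo lcm(285, 13) = 3705: x ≡ 2999 (mod 3705).
Verify against each original: 2999 mod 19 = 16, 2999 mod 5 = 4, 2999 mod 3 = 2, 2999 mod 13 = 9.

x ≡ 2999 (mod 3705).


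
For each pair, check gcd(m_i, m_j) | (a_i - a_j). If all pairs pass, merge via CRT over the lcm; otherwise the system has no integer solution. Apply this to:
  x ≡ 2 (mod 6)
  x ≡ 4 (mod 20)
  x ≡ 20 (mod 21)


Moduli 6, 20, 21 are not pairwise coprime, so CRT works modulo lcm(m_i) when all pairwise compatibility conditions hold.
Pairwise compatibility: gcd(m_i, m_j) must divide a_i - a_j for every pair.
Merge one congruence at a time:
  Start: x ≡ 2 (mod 6).
  Combine with x ≡ 4 (mod 20): gcd(6, 20) = 2; 4 - 2 = 2, which IS divisible by 2, so compatible.
    Write x = 2 + 6·t and substitute into x ≡ 4 (mod 20): 6·t ≡ 4 − 2 = 2 (mod 20).
    Divide the congruence (and modulus) by g = 2: 3·t ≡ 1 (mod 10).
    The inverse of 3 mod 10 is 7 (since 3·7 = 21 = 2·10 + 1), so t ≡ 7·1 = 7 ≡ 7 (mod 10).
    Then x = 2 + 6·7 = 44, valid modulo lcm(6, 20) = 60: x ≡ 44 (mod 60).
  Combine with x ≡ 20 (mod 21): gcd(60, 21) = 3; 20 - 44 = -24, which IS divisible by 3, so compatible.
    Write x = 44 + 60·t and substitute into x ≡ 20 (mod 21): 60·t ≡ 20 − 44 = -24 (mod 21).
    Divide the congruence (and modulus) by g = 3: 20·t ≡ -8 (mod 7).
    Reduce coefficients mod 7: 6·t ≡ 6 (mod 7).
    The inverse of 6 mod 7 is 6 (since 6·6 = 36 = 5·7 + 1), so t ≡ 6·6 = 36 ≡ 1 (mod 7).
    Then x = 44 + 60·1 = 104, valid modulo lcm(60, 21) = 420: x ≡ 104 (mod 420).
Verify: 104 mod 6 = 2, 104 mod 20 = 4, 104 mod 21 = 20.

x ≡ 104 (mod 420).


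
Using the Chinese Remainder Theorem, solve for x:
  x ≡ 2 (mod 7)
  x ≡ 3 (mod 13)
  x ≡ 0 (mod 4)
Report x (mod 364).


Moduli 7, 13, 4 are pairwise coprime; by CRT there is a unique solution modulo M = 7 · 13 · 4 = 364.
Solve pairwise, accumulating the modulus:
  Start with x ≡ 2 (mod 7).
  Combine with x ≡ 3 (mod 13): since gcd(7, 13) = 1, we get a unique residue mod 91.
    Write x = 2 + 7·t and substitute into x ≡ 3 (mod 13): 7·t ≡ 3 − 2 = 1 (mod 13).
    The inverse of 7 mod 13 is 2 (since 7·2 = 14 = 1·13 + 1), so t ≡ 2·1 = 2 ≡ 2 (mod 13).
    Then x = 2 + 7·2 = 16, valid modulo lcm(7, 13) = 91: x ≡ 16 (mod 91).
  Combine with x ≡ 0 (mod 4): since gcd(91, 4) = 1, we get a unique residue mod 364.
    Write x = 16 + 91·t and substitute into x ≡ 0 (mod 4): 91·t ≡ 0 − 16 = -16 (mod 4).
    Reduce coefficients mod 4: 3·t ≡ 0 (mod 4).
    The inverse of 3 mod 4 is 3 (since 3·3 = 9 = 2·4 + 1), so t ≡ 3·0 = 0 ≡ 0 (mod 4).
    Then x = 16 + 91·0 = 16, valid modulo lcm(91, 4) = 364: x ≡ 16 (mod 364).
Verify: 16 mod 7 = 2 ✓, 16 mod 13 = 3 ✓, 16 mod 4 = 0 ✓.

x ≡ 16 (mod 364).


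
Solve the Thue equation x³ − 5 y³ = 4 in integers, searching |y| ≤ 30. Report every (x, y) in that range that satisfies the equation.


The equation is x³ - 5y³ = 4. For fixed y, x³ = 5·y³ + 4, so a solution requires the RHS to be a perfect cube.
Strategy: iterate y from -30 to 30, compute RHS = 5·y³ + 4, and check whether it is a (positive or negative) perfect cube.
Check small values of y:
  y = 0: RHS = 4 is not a perfect cube.
  y = 1: RHS = 9 is not a perfect cube.
  y = -1: RHS = -1 = (-1)³ ⇒ x = -1 works.
  y = 2: RHS = 44 is not a perfect cube.
  y = -2: RHS = -36 is not a perfect cube.
  y = 3: RHS = 139 is not a perfect cube.
  y = -3: RHS = -131 is not a perfect cube.
Continuing the search up to |y| = 30 finds no further solutions beyond those listed.
Collected solutions: (-1, -1).

Solutions (with |y| ≤ 30): (-1, -1).


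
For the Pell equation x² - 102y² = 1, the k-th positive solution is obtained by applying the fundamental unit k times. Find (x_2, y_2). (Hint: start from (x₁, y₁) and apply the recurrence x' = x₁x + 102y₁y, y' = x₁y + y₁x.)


Step 1: Find the fundamental solution (x₁, y₁) of x² - 102y² = 1.
  Expand √102 as a continued fraction. a₀ = ⌊√102⌋ = 10; iterate m_{k+1} = d_k·a_k − m_k, d_{k+1} = (102 − m_{k+1}²)/d_k, a_{k+1} = ⌊(a₀ + m_{k+1})/d_{k+1}⌋ (starting m₀ = 0, d₀ = 1), with convergents p_k = a_k·p_{k-1} + p_{k-2}, q_k = a_k·q_{k-1} + q_{k-2} (p₋₁ = 1, q₋₁ = 0):
  k = 0: a₀ = 10; p₀/q₀ = 10/1; p₀² − 102·q₀² = 100 − 102 = -2.
  k = 1: m = 10, d = 2, a = ⌊(10 + 10)/2⌋ = 10; p/q = (10·10 + 1)/(10·1 + 0) = 101/10; p² − 102·q² = 10201 − 10200 = 1.
  The first convergent with p² − 102·q² = 1 gives the fundamental solution (x₁, y₁) = (101, 10).
Step 2: Apply the recurrence (x_{n+1}, y_{n+1}) = (x₁x_n + 102y₁y_n, x₁y_n + y₁x_n) repeatedly.
  From (x_1, y_1) = (101, 10): x_2 = 101·101 + 102·10·10 = 20401; y_2 = 101·10 + 10·101 = 2020.
Step 3: Verify x_2² - 102·y_2² = 416200801 - 416200800 = 1 (should be 1). ✓

(x_1, y_1) = (101, 10); (x_2, y_2) = (20401, 2020).


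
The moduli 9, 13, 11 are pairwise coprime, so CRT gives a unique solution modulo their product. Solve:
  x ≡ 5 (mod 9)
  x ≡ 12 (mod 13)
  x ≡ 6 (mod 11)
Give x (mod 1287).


Moduli 9, 13, 11 are pairwise coprime; by CRT there is a unique solution modulo M = 9 · 13 · 11 = 1287.
Solve pairwise, accumulating the modulus:
  Start with x ≡ 5 (mod 9).
  Combine with x ≡ 12 (mod 13): since gcd(9, 13) = 1, we get a unique residue mod 117.
    Write x = 5 + 9·t and substitute into x ≡ 12 (mod 13): 9·t ≡ 12 − 5 = 7 (mod 13).
    The inverse of 9 mod 13 is 3 (since 9·3 = 27 = 2·13 + 1), so t ≡ 3·7 = 21 ≡ 8 (mod 13).
    Then x = 5 + 9·8 = 77, valid modulo lcm(9, 13) = 117: x ≡ 77 (mod 117).
  Combine with x ≡ 6 (mod 11): since gcd(117, 11) = 1, we get a unique residue mod 1287.
    Write x = 77 + 117·t and substitute into x ≡ 6 (mod 11): 117·t ≡ 6 − 77 = -71 (mod 11).
    Reduce coefficients mod 11: 7·t ≡ 6 (mod 11).
    The inverse of 7 mod 11 is 8 (since 7·8 = 56 = 5·11 + 1), so t ≡ 8·6 = 48 ≡ 4 (mod 11).
    Then x = 77 + 117·4 = 545, valid modulo lcm(117, 11) = 1287: x ≡ 545 (mod 1287).
Verify: 545 mod 9 = 5 ✓, 545 mod 13 = 12 ✓, 545 mod 11 = 6 ✓.

x ≡ 545 (mod 1287).


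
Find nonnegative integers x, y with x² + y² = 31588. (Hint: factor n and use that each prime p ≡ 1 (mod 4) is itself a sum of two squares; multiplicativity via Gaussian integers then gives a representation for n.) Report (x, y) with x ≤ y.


Step 1: Factor n = 31588 = 2^2 · 53 · 149.
Step 2: Check the mod-4 condition on each prime factor: 2 = 2 (special); 53 ≡ 1 (mod 4), exponent 1; 149 ≡ 1 (mod 4), exponent 1.
All primes ≡ 3 (mod 4) appear to even exponent (or don't appear), so by the two-squares theorem n IS expressible as a sum of two squares.
Step 3: Build a representation. Group n = k² · m with k = 2 and m = 53 · 149 = 7897 (a product of primes ≡ 1 (mod 4)); a representation of m scales to one of n via (k·x)² + (k·y)² = k²(x² + y²). Each prime p ≡ 1 (mod 4) is itself a sum of two squares; find a² by testing p − a² for a perfect square:
  53: 53 − 1² = 52, 53 − 2² = 49 = 7² ⇒ 53 = 2² + 7².
  149: 149 − 1² = 148, 149 − 2² = 145, 149 − 3² = 140, 149 − 4² = 133, 149 − 5² = 124, 149 − 6² = 113, 149 − 7² = 100 = 10² ⇒ 149 = 7² + 10².
  Combine using the Brahmagupta–Fibonacci identity (a² + b²)(c² + d²) = (ac − bd)² + (ad + bc)² = (ac + bd)² + (ad − bc)²:
  53 · 149 = 7897: from (2² + 7²)(7² + 10²), take (2·7 − 7·10, 2·10 + 7·7) = (14 − 70, 20 + 49) = (-56, 69); dropping signs (only squares matter) gives (56, 69); check 56² + 69² = 3136 + 4761 = 7897 ✓.
  Scale by k = 2: (2·56, 2·69) = (112, 138).
Step 4: Order so x ≤ y and verify: 112² + 138² = 12544 + 19044 = 31588 = n. ✓

n = 31588 = 112² + 138² (one valid representation with x ≤ y).


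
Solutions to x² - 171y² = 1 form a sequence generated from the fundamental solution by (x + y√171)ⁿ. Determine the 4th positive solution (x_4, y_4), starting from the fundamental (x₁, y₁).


Step 1: Find the fundamental solution (x₁, y₁) of x² - 171y² = 1.
  Expand √171 as a continued fraction. a₀ = ⌊√171⌋ = 13; iterate m_{k+1} = d_k·a_k − m_k, d_{k+1} = (171 − m_{k+1}²)/d_k, a_{k+1} = ⌊(a₀ + m_{k+1})/d_{k+1}⌋ (starting m₀ = 0, d₀ = 1), with convergents p_k = a_k·p_{k-1} + p_{k-2}, q_k = a_k·q_{k-1} + q_{k-2} (p₋₁ = 1, q₋₁ = 0):
  k = 0: a₀ = 13; p₀/q₀ = 13/1; p₀² − 171·q₀² = 169 − 171 = -2.
  k = 1: m = 13, d = 2, a = ⌊(13 + 13)/2⌋ = 13; p/q = (13·13 + 1)/(13·1 + 0) = 170/13; p² − 171·q² = 28900 − 28899 = 1.
  The first convergent with p² − 171·q² = 1 gives the fundamental solution (x₁, y₁) = (170, 13).
Step 2: Apply the recurrence (x_{n+1}, y_{n+1}) = (x₁x_n + 171y₁y_n, x₁y_n + y₁x_n) repeatedly.
  From (x_1, y_1) = (170, 13): x_2 = 170·170 + 171·13·13 = 57799; y_2 = 170·13 + 13·170 = 4420.
  From (x_2, y_2) = (57799, 4420): x_3 = 170·57799 + 171·13·4420 = 19651490; y_3 = 170·4420 + 13·57799 = 1502787.
  From (x_3, y_3) = (19651490, 1502787): x_4 = 170·19651490 + 171·13·1502787 = 6681448801; y_4 = 170·1502787 + 13·19651490 = 510943160.
Step 3: Verify x_4² - 171·y_4² = 44641758080384337601 - 44641758080384337600 = 1 (should be 1). ✓

(x_1, y_1) = (170, 13); (x_4, y_4) = (6681448801, 510943160).
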